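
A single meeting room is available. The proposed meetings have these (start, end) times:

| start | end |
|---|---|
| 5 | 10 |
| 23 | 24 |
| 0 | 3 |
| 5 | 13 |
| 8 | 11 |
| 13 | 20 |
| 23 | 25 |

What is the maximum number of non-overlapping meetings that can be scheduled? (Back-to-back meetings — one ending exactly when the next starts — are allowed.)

Greedy by earliest finish: after sorting by end time, pick each interval compatible with the last pick.
By end time: (0,3), (5,10), (8,11), (5,13), (13,20), (23,24), (23,25).
Pick (0,3); next start ≥ 3 → (5,10); next start ≥ 10 → (13,20); next start ≥ 20 → (23,24).
Selected 4 meetings.

4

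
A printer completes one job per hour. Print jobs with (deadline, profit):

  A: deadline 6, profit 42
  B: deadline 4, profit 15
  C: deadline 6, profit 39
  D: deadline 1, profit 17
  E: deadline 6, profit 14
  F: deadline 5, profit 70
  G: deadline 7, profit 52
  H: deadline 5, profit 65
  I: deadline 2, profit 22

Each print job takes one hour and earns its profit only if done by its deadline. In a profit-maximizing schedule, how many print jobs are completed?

7

Sort by profit descending; place each in the latest free slot ≤ its deadline.
By profit: F(d5,70), H(d5,65), G(d7,52), A(d6,42), C(d6,39), I(d2,22), D(d1,17), B(d4,15), E(d6,14)
F→slot 5; H→slot 4; G→slot 7; A→slot 6; C→slot 3; I→slot 2; D→slot 1; B skipped; E skipped.
7 of 9 scheduled.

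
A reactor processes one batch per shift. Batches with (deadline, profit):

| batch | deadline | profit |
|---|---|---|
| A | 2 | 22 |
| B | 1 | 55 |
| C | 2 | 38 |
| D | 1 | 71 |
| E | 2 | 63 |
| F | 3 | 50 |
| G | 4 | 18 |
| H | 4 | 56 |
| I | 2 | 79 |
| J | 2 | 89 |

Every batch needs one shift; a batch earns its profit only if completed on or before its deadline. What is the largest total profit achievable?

274

Take jobs in profit order; each goes to the latest open slot no later than its deadline.
Profit order: J=89 I=79 D=71 E=63 H=56 B=55 F=50 C=38 A=22 G=18
Assign: J→slot 2, I→slot 1, D skipped, E skipped, H→slot 4, B skipped, F→slot 3, C skipped, A skipped, G skipped.
Slots: [1:I] [2:J] [3:F] [4:H]
Profit = 79 + 89 + 50 + 56 = 274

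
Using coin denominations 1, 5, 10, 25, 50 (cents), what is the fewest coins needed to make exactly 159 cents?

Greedy: take as many of the largest coin as possible, then repeat with the remainder.
159 − 3×50→9 − 1×5→4 − 4×1→0
Total coins = 3 + 1 + 4 = 8

8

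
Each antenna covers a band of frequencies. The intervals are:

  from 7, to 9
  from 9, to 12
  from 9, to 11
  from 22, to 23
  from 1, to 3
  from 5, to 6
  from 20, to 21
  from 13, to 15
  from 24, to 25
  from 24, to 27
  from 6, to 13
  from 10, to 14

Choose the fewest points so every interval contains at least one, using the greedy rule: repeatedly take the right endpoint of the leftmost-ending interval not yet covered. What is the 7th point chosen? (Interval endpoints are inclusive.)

By right end: [1,3]  [5,6]  [7,9]  [9,11]  [9,12]  [6,13]  [10,14]  [13,15]  [20,21]  [22,23]  [24,25]  [24,27]
[1,3] uncovered → point at 3; [5,6] uncovered → point at 6; [7,9] uncovered → point at 9; [10,14] uncovered → point at 14; [20,21] uncovered → point at 21; [22,23] uncovered → point at 23; [24,25] uncovered → point at 25.
Points: 3, 6, 9, 14, 21, 23, 25 (7 total).

25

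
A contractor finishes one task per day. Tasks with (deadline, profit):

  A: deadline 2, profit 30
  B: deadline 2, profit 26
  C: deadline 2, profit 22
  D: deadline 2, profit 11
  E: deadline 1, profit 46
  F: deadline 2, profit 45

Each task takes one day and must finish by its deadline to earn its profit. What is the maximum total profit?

91

Profit order: E=46 F=45 A=30 B=26 C=22 D=11
Assign: E→slot 1, F→slot 2, A skipped, B skipped, C skipped, D skipped.
Slots: [1:E] [2:F]
Profit = 46 + 45 = 91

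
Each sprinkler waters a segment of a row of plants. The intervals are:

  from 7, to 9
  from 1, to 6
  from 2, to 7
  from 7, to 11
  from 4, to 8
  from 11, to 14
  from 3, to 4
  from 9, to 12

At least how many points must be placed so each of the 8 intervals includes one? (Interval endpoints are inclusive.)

3

Sort by right endpoint; whenever an interval is uncovered, place a point at its right end.
Sorted: [3,4] [1,6] [2,7] [4,8] [7,9] [7,11] [9,12] [11,14]
{[3,4],[1,6],[2,7],[4,8]} hit by 4; {[7,9],[7,11],[9,12]} hit by 9; {[11,14]} hit by 14.
Points: 4, 9, 14 (3 total).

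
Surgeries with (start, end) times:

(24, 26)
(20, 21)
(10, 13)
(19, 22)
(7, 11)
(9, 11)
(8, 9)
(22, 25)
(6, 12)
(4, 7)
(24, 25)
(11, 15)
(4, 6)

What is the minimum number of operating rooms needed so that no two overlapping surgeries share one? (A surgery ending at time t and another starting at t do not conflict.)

Events (time:±→running): 4:+→1 4:+→2 6:-→1 6:+→2 7:-→1 7:+→2 8:+→3 9:-→2 9:+→3 10:+→4 … peak 4.

4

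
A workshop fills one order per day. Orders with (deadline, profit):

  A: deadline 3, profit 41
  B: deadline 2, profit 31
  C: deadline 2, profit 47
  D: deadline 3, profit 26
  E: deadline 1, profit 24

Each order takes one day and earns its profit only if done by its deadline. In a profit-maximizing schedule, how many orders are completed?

3

Profit order: C=47 A=41 B=31 D=26 E=24
Assign: C→slot 2, A→slot 3, B→slot 1, D skipped, E skipped.
Slots: [1:B] [2:C] [3:A]
3 of 5 scheduled.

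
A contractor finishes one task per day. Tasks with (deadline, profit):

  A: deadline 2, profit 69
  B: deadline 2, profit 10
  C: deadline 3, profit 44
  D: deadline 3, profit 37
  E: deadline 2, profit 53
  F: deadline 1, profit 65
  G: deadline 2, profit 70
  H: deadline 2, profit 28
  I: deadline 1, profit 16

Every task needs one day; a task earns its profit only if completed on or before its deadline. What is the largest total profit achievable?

By profit: G(d2,70), A(d2,69), F(d1,65), E(d2,53), C(d3,44), D(d3,37), H(d2,28), I(d1,16), B(d2,10)
G→slot 2; A→slot 1; F skipped; E skipped; C→slot 3; D skipped; H skipped; I skipped; B skipped.
Profit = 69 + 70 + 44 = 183

183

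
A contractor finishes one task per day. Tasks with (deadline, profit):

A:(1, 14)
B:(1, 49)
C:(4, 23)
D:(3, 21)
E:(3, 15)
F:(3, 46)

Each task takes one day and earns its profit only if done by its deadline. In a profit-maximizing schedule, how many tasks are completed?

By profit: B(d1,49), F(d3,46), C(d4,23), D(d3,21), E(d3,15), A(d1,14)
B→slot 1; F→slot 3; C→slot 4; D→slot 2; E skipped; A skipped.
4 of 6 scheduled.

4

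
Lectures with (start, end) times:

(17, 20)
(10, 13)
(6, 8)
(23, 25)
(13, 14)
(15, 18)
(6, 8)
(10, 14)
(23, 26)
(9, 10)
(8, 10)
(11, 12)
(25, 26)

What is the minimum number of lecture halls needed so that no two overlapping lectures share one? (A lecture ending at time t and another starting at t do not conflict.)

Events (time:±→running): 6:+→1 6:+→2 8:-→1 8:-→0 8:+→1 9:+→2 10:-→1 10:-→0 10:+→1 10:+→2 11:+→3 … peak 3.

3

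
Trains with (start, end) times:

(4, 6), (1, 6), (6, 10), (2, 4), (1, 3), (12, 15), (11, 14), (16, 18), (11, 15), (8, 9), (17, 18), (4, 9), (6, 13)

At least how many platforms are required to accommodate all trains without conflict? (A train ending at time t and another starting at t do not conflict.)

4

The answer is the maximum number of intervals overlapping at any instant.
Events (time:±→running): 1:+→1 1:+→2 2:+→3 3:-→2 4:-→1 4:+→2 4:+→3 6:-→2 6:-→1 6:+→2 6:+→3 8:+→4 … peak 4.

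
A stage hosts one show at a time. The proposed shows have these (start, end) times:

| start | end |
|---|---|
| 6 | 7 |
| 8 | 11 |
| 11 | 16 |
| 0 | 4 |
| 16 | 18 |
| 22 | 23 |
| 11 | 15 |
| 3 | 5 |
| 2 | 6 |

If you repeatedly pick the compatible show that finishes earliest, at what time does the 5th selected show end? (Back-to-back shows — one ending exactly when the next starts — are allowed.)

Sorted by end: (0,4)  (3,5)  (2,6)  (6,7)  (8,11)  (11,15)  (11,16)  (16,18)  (22,23)
take (0,4); skip (3,5); skip (2,6); take (6,7); take (8,11); take (11,15); take (16,18); take (22,23).
Selected: (0,4) (6,7) (8,11) (11,15) (16,18) (22,23)

18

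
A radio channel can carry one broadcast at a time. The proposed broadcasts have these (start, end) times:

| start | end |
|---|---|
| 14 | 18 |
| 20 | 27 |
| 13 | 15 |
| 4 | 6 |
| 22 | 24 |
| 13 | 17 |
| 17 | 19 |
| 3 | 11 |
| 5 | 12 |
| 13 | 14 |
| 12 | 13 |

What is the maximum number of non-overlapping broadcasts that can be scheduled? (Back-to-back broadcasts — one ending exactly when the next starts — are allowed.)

5

Sorted by end: (4,6)  (3,11)  (5,12)  (12,13)  (13,14)  (13,15)  (13,17)  (14,18)  (17,19)  (22,24)  (20,27)
take (4,6); skip (3,11); skip (5,12); take (12,13); take (13,14); take (14,18); take (22,24).
Selected 5 broadcasts.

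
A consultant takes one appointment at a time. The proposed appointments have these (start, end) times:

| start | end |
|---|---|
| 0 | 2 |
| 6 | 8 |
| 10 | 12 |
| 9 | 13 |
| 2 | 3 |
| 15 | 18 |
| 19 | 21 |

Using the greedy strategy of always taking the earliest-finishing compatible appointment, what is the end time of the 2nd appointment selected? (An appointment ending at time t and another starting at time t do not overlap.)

Greedy by earliest finish: after sorting by end time, pick each interval compatible with the last pick.
By end time: (0,2), (2,3), (6,8), (10,12), (9,13), (15,18), (19,21).
Pick (0,2); next start ≥ 2 → (2,3); next start ≥ 3 → (6,8); next start ≥ 8 → (10,12); next start ≥ 12 → (15,18); next start ≥ 18 → (19,21).
Selected: (0,2) (2,3) (6,8) (10,12) (15,18) (19,21)

3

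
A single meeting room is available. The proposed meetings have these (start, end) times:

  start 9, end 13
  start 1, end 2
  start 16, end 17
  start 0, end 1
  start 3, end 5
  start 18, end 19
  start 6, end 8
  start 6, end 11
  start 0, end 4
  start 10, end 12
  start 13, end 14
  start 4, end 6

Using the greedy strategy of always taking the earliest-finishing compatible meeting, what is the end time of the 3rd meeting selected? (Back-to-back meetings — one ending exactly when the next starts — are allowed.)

5

Greedy by earliest finish: after sorting by end time, pick each interval compatible with the last pick.
Sorted by end: (0,1)  (1,2)  (0,4)  (3,5)  (4,6)  (6,8)  (6,11)  (10,12)  (9,13)  (13,14)  (16,17)  (18,19)
take (0,1); take (1,2); skip (0,4); take (3,5); take (6,8); take (10,12); take (13,14); take (16,17); take (18,19).
Selected: (0,1) (1,2) (3,5) (6,8) (10,12) (13,14) (16,17) (18,19)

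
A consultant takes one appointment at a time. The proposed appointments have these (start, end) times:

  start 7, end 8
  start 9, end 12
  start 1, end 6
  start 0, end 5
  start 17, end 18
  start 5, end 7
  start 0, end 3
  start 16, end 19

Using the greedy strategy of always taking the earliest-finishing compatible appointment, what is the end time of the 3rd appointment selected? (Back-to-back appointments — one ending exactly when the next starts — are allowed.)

8

Sort by end time and greedily take each interval whose start is ≥ the last chosen end.
Sorted by end: (0,3)  (0,5)  (1,6)  (5,7)  (7,8)  (9,12)  (17,18)  (16,19)
take (0,3); skip (0,5); take (5,7); take (7,8); take (9,12); take (17,18); skip (16,19).
Selected: (0,3) (5,7) (7,8) (9,12) (17,18)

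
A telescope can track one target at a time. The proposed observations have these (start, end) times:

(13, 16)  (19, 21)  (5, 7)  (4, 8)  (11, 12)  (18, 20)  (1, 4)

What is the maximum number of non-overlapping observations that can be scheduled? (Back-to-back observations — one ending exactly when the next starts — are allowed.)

Sorted by end: (1,4)  (5,7)  (4,8)  (11,12)  (13,16)  (18,20)  (19,21)
take (1,4); take (5,7); skip (4,8); take (11,12); take (13,16); take (18,20).
Selected 5 observations.

5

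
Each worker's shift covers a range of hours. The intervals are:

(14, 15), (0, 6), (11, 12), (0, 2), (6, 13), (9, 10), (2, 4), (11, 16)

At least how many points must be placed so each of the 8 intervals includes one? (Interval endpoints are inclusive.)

4

Sort by right endpoint; whenever an interval is uncovered, place a point at its right end.
By right end: [0,2]  [2,4]  [0,6]  [9,10]  [11,12]  [6,13]  [14,15]  [11,16]
[0,2] uncovered → point at 2; [9,10] uncovered → point at 10; [11,12] uncovered → point at 12; [14,15] uncovered → point at 15.
Points: 2, 10, 12, 15 (4 total).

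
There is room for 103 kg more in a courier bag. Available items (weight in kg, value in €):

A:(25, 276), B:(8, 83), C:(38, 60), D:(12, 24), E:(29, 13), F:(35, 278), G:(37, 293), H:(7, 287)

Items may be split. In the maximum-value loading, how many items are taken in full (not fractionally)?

Greedy by value/weight ratio, highest first.
Order: H (287/7=41.00) > A (276/25=11.04) > B (83/8=10.38) > F (278/35=7.94) > G (293/37=7.92) > D (24/12=2.00) > C (60/38=1.58) > E (13/29=0.45)
Fill: take H (7 @ 287) → take A (25 @ 276) → take B (8 @ 83) → take F (35 @ 278) → take 28/37 of G → 221.73; 103/103 used.
4 item(s) taken whole; one partial (take 28/37 of G).

4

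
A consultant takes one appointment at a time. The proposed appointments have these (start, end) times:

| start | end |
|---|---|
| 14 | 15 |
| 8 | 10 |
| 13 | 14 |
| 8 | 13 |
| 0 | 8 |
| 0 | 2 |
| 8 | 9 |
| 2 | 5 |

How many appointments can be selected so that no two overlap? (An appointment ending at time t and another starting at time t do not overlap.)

By end time: (0,2), (2,5), (0,8), (8,9), (8,10), (8,13), (13,14), (14,15).
Pick (0,2); next start ≥ 2 → (2,5); next start ≥ 5 → (8,9); next start ≥ 9 → (13,14); next start ≥ 14 → (14,15).
Selected 5 appointments.

5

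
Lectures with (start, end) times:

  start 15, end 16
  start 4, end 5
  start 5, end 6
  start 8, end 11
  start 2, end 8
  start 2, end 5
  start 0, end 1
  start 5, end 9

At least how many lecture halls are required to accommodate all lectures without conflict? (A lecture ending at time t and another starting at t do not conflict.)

Events (time:±→running): 0:+→1 1:-→0 2:+→1 2:+→2 4:+→3 … peak 3.

3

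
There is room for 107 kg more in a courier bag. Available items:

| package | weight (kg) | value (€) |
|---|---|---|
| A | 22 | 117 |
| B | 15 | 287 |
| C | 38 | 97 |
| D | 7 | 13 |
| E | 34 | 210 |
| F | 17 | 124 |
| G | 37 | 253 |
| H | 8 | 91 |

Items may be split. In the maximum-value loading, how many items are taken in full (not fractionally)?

4

Sort by value per unit weight and fill in that order.
Ratios (sorted): B 19.13, H 11.38, F 7.29, G 6.84, E 6.18, A 5.32, C 2.55, D 1.86
take B (15 @ 287); take H (8 @ 91); take F (17 @ 124); take G (37 @ 253); take 30/34 of E → 185.29. Capacity used 107/107.
4 item(s) taken whole; one partial (take 30/34 of E).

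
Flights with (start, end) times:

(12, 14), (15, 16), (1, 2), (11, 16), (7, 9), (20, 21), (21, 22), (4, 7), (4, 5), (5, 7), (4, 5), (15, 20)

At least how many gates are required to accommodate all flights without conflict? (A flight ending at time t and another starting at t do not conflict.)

3

Events (time:±→running): 1:+→1 2:-→0 4:+→1 4:+→2 4:+→3 … peak 3.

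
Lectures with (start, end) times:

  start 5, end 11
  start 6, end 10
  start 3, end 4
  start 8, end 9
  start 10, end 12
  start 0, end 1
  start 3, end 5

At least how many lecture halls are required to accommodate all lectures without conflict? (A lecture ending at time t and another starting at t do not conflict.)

starts: [0, 3, 3, 5, 6, 8, 10]
ends:   [1, 4, 5, 9, 10, 11, 12]
s0→1 e1→0 s3→1 s3→2 e4→1 e5→0 s5→1 s6→2 s8→3  — peak 3.

3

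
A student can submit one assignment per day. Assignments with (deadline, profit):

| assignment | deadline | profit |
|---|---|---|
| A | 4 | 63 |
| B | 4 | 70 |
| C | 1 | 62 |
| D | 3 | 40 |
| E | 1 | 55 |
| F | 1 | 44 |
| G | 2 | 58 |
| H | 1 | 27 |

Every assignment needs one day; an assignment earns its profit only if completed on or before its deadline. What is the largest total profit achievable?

By profit: B(d4,70), A(d4,63), C(d1,62), G(d2,58), E(d1,55), F(d1,44), D(d3,40), H(d1,27)
B→slot 4; A→slot 3; C→slot 1; G→slot 2; E skipped; F skipped; D skipped; H skipped.
Profit = 62 + 58 + 63 + 70 = 253

253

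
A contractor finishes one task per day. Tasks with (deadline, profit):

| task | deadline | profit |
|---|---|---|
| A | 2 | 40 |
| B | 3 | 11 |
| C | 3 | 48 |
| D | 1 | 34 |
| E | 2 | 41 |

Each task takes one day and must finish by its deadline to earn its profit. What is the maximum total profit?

129

Sort by profit descending; place each in the latest free slot ≤ its deadline.
Profit order: C=48 E=41 A=40 D=34 B=11
Assign: C→slot 3, E→slot 2, A→slot 1, D skipped, B skipped.
Slots: [1:A] [2:E] [3:C]
Profit = 40 + 41 + 48 = 129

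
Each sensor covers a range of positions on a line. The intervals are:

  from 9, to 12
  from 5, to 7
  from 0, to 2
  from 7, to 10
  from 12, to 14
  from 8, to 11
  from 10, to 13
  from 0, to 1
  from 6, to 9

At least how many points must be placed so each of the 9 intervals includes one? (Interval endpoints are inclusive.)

4

Sort by right endpoint; whenever an interval is uncovered, place a point at its right end.
By right end: [0,1]  [0,2]  [5,7]  [6,9]  [7,10]  [8,11]  [9,12]  [10,13]  [12,14]
[0,1] uncovered → point at 1; [5,7] uncovered → point at 7; [8,11] uncovered → point at 11; [12,14] uncovered → point at 14.
Points: 1, 7, 11, 14 (4 total).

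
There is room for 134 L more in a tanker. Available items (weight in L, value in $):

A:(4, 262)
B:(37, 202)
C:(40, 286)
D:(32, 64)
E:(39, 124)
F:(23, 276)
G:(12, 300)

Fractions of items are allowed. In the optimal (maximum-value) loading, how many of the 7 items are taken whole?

Sort by value per unit weight and fill in that order.
Ratios (sorted): A 65.50, G 25.00, F 12.00, C 7.15, B 5.46, E 3.18, D 2.00
take A (4 @ 262); take G (12 @ 300); take F (23 @ 276); take C (40 @ 286); take B (37 @ 202); take 18/39 of E → 57.23. Capacity used 134/134.
5 item(s) taken whole; one partial (take 18/39 of E).

5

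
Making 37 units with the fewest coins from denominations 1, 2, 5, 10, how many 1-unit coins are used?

37 − 3×10→7 − 1×5→2 − 1×2→0
Count of 1: 0

0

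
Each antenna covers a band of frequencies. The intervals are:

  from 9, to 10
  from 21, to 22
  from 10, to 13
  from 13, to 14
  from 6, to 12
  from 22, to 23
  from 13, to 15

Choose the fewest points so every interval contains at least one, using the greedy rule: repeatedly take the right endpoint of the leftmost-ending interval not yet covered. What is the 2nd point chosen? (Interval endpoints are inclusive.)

Sort by right endpoint; whenever an interval is uncovered, place a point at its right end.
Sorted: [9,10] [6,12] [10,13] [13,14] [13,15] [21,22] [22,23]
{[9,10],[6,12],[10,13]} hit by 10; {[13,14],[13,15]} hit by 14; {[21,22],[22,23]} hit by 22.
Points: 10, 14, 22 (3 total).

14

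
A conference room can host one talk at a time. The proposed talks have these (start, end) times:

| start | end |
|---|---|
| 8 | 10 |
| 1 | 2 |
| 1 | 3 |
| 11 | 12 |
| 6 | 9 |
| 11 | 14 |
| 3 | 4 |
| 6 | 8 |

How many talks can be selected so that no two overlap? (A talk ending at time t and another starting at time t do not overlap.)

By end time: (1,2), (1,3), (3,4), (6,8), (6,9), (8,10), (11,12), (11,14).
Pick (1,2); next start ≥ 2 → (3,4); next start ≥ 4 → (6,8); next start ≥ 8 → (8,10); next start ≥ 10 → (11,12).
Selected 5 talks.

5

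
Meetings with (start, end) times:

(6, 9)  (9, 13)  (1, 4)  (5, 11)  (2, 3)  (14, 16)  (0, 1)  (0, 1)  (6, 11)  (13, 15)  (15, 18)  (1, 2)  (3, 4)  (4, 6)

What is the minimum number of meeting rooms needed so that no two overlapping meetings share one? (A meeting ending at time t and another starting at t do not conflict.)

Events (time:±→running): 0:+→1 0:+→2 1:-→1 1:-→0 1:+→1 1:+→2 2:-→1 2:+→2 3:-→1 3:+→2 4:-→1 4:-→0 4:+→1 5:+→2 6:-→1 6:+→2 6:+→3 … peak 3.

3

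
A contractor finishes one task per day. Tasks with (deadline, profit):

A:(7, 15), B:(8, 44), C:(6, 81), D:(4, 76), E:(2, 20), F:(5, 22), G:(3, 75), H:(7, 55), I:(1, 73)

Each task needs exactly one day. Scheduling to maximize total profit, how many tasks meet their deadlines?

Sort by profit descending; place each in the latest free slot ≤ its deadline.
Profit order: C=81 D=76 G=75 I=73 H=55 B=44 F=22 E=20 A=15
Assign: C→slot 6, D→slot 4, G→slot 3, I→slot 1, H→slot 7, B→slot 8, F→slot 5, E→slot 2, A skipped.
Slots: [1:I] [2:E] [3:G] [4:D] [5:F] [6:C] [7:H] [8:B]
8 of 9 scheduled.

8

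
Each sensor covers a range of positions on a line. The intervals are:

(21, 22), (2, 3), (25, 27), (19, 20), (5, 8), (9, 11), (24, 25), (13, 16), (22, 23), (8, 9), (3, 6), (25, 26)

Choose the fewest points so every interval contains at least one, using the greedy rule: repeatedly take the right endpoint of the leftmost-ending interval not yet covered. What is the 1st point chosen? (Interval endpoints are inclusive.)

Sorted: [2,3] [3,6] [5,8] [8,9] [9,11] [13,16] [19,20] [21,22] [22,23] [24,25] [25,26] [25,27]
{[2,3],[3,6]} hit by 3; {[5,8],[8,9]} hit by 8; {[9,11]} hit by 11; {[13,16]} hit by 16; {[19,20]} hit by 20; {[21,22],[22,23]} hit by 22; {[24,25],[25,26],[25,27]} hit by 25.
Points: 3, 8, 11, 16, 20, 22, 25 (7 total).

3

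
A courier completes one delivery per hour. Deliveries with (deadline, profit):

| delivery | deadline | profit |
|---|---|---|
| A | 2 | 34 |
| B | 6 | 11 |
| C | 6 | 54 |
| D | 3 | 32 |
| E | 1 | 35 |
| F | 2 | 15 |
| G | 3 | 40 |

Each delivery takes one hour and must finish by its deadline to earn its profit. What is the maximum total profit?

174

Sort by profit descending; place each in the latest free slot ≤ its deadline.
Profit order: C=54 G=40 E=35 A=34 D=32 F=15 B=11
Assign: C→slot 6, G→slot 3, E→slot 1, A→slot 2, D skipped, F skipped, B→slot 5.
Slots: [1:E] [2:A] [3:G] [5:B] [6:C]
Profit = 35 + 34 + 40 + 11 + 54 = 174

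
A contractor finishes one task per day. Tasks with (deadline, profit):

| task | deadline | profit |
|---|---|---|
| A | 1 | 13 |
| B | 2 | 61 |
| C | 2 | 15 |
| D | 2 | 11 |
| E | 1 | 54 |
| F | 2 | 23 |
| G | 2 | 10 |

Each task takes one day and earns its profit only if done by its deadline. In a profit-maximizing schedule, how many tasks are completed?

2

Sort by profit descending; place each in the latest free slot ≤ its deadline.
Profit order: B=61 E=54 F=23 C=15 A=13 D=11 G=10
Assign: B→slot 2, E→slot 1, F skipped, C skipped, A skipped, D skipped, G skipped.
Slots: [1:E] [2:B]
2 of 7 scheduled.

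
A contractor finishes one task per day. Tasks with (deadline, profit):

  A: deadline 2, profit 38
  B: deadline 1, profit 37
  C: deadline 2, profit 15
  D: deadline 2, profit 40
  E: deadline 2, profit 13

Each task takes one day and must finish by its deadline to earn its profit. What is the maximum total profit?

Take jobs in profit order; each goes to the latest open slot no later than its deadline.
By profit: D(d2,40), A(d2,38), B(d1,37), C(d2,15), E(d2,13)
D→slot 2; A→slot 1; B skipped; C skipped; E skipped.
Profit = 38 + 40 = 78

78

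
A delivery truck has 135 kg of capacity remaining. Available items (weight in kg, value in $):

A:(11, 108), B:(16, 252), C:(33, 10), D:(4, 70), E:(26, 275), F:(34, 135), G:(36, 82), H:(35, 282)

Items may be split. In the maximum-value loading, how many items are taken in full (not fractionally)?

Greedy by value/weight ratio, highest first.
Order: D (70/4=17.50) > B (252/16=15.75) > E (275/26=10.58) > A (108/11=9.82) > H (282/35=8.06) > F (135/34=3.97) > G (82/36=2.28) > C (10/33=0.30)
Fill: take D (4 @ 70) → take B (16 @ 252) → take E (26 @ 275) → take A (11 @ 108) → take H (35 @ 282) → take F (34 @ 135) → take 9/36 of G → 20.50; 135/135 used.
6 item(s) taken whole; one partial (take 9/36 of G).

6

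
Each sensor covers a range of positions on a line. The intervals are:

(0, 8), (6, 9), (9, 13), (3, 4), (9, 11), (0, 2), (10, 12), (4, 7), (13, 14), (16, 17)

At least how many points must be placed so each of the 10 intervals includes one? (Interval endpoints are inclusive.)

6

Sorted: [0,2] [3,4] [4,7] [0,8] [6,9] [9,11] [10,12] [9,13] [13,14] [16,17]
{[0,2]} hit by 2; {[3,4],[4,7],[0,8]} hit by 4; {[6,9],[9,11]} hit by 9; {[10,12],[9,13]} hit by 12; {[13,14]} hit by 14; {[16,17]} hit by 17.
Points: 2, 4, 9, 12, 14, 17 (6 total).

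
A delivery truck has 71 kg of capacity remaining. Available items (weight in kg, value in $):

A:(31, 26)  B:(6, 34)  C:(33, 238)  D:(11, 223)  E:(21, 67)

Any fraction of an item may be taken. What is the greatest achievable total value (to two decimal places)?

Ratios (sorted): D 20.27, C 7.21, B 5.67, E 3.19, A 0.84
take D (11 @ 223); take C (33 @ 238); take B (6 @ 34); take E (21 @ 67). Capacity used 71/71.
Total value = 562.00

562.00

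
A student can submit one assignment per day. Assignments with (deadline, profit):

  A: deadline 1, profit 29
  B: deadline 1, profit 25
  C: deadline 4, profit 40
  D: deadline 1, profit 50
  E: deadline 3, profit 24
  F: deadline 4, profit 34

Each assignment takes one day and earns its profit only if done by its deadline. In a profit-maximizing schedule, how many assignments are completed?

By profit: D(d1,50), C(d4,40), F(d4,34), A(d1,29), B(d1,25), E(d3,24)
D→slot 1; C→slot 4; F→slot 3; A skipped; B skipped; E→slot 2.
4 of 6 scheduled.

4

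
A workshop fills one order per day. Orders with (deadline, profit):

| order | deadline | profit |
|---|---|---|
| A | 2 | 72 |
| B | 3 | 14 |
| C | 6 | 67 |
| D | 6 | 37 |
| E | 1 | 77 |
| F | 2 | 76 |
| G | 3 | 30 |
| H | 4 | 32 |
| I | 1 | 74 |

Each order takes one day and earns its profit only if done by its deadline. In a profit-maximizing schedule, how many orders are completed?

Sort by profit descending; place each in the latest free slot ≤ its deadline.
Profit order: E=77 F=76 I=74 A=72 C=67 D=37 H=32 G=30 B=14
Assign: E→slot 1, F→slot 2, I skipped, A skipped, C→slot 6, D→slot 5, H→slot 4, G→slot 3, B skipped.
Slots: [1:E] [2:F] [3:G] [4:H] [5:D] [6:C]
6 of 9 scheduled.

6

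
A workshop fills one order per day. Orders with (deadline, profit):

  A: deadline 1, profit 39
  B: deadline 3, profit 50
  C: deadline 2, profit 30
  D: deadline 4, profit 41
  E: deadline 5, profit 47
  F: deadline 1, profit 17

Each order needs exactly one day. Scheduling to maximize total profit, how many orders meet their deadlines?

5

Profit order: B=50 E=47 D=41 A=39 C=30 F=17
Assign: B→slot 3, E→slot 5, D→slot 4, A→slot 1, C→slot 2, F skipped.
Slots: [1:A] [2:C] [3:B] [4:D] [5:E]
5 of 6 scheduled.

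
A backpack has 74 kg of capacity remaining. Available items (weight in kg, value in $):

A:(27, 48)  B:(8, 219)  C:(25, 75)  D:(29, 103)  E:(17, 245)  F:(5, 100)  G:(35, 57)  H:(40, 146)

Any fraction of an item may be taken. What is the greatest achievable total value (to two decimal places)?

Sort by value per unit weight and fill in that order.
Order: B (219/8=27.38) > F (100/5=20.00) > E (245/17=14.41) > H (146/40=3.65) > D (103/29=3.55) > C (75/25=3.00) > A (48/27=1.78) > G (57/35=1.63)
Fill: take B (8 @ 219) → take F (5 @ 100) → take E (17 @ 245) → take H (40 @ 146) → take 4/29 of D → 14.21; 74/74 used.
Total value = 724.21

724.21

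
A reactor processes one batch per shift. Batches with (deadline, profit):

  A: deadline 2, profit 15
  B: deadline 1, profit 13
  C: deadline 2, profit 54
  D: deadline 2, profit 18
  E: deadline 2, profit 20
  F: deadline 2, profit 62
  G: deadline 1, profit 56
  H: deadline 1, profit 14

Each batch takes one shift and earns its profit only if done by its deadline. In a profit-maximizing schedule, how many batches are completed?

By profit: F(d2,62), G(d1,56), C(d2,54), E(d2,20), D(d2,18), A(d2,15), H(d1,14), B(d1,13)
F→slot 2; G→slot 1; C skipped; E skipped; D skipped; A skipped; H skipped; B skipped.
2 of 8 scheduled.

2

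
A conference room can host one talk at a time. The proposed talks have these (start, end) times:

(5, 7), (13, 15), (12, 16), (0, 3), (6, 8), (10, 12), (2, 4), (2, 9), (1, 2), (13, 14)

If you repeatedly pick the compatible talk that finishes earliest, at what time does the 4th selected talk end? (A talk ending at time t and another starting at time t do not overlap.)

Greedy by earliest finish: after sorting by end time, pick each interval compatible with the last pick.
Sorted by end: (1,2)  (0,3)  (2,4)  (5,7)  (6,8)  (2,9)  (10,12)  (13,14)  (13,15)  (12,16)
take (1,2); take (2,4); take (5,7); skip (2,9); take (10,12); take (13,14).
Selected: (1,2) (2,4) (5,7) (10,12) (13,14)

12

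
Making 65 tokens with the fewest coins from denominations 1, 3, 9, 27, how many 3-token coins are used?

0

65 − 2×27→11 − 1×9→2 − 2×1→0
Count of 3: 0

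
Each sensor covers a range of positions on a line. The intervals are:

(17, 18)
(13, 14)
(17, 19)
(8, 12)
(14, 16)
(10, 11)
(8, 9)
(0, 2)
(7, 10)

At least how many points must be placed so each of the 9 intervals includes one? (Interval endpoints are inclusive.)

By right end: [0,2]  [8,9]  [7,10]  [10,11]  [8,12]  [13,14]  [14,16]  [17,18]  [17,19]
[0,2] uncovered → point at 2; [8,9] uncovered → point at 9; [10,11] uncovered → point at 11; [13,14] uncovered → point at 14; [17,18] uncovered → point at 18.
Points: 2, 9, 11, 14, 18 (5 total).

5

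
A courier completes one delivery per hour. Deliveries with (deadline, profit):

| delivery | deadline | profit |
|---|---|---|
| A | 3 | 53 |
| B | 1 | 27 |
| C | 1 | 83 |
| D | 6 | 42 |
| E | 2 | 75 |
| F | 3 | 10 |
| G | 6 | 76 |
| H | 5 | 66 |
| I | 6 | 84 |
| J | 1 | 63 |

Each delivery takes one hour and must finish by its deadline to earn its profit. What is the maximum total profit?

437

Sort by profit descending; place each in the latest free slot ≤ its deadline.
Profit order: I=84 C=83 G=76 E=75 H=66 J=63 A=53 D=42 B=27 F=10
Assign: I→slot 6, C→slot 1, G→slot 5, E→slot 2, H→slot 4, J skipped, A→slot 3, D skipped, B skipped, F skipped.
Slots: [1:C] [2:E] [3:A] [4:H] [5:G] [6:I]
Profit = 83 + 75 + 53 + 66 + 76 + 84 = 437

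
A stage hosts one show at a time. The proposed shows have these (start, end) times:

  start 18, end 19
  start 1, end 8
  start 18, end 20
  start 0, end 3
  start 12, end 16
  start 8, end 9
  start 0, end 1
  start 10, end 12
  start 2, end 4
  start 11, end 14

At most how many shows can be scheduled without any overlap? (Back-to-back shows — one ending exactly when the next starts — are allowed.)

Greedy by earliest finish: after sorting by end time, pick each interval compatible with the last pick.
Sorted by end: (0,1)  (0,3)  (2,4)  (1,8)  (8,9)  (10,12)  (11,14)  (12,16)  (18,19)  (18,20)
take (0,1); take (2,4); skip (1,8); take (8,9); take (10,12); skip (11,14); take (12,16); take (18,19).
Selected 6 shows.

6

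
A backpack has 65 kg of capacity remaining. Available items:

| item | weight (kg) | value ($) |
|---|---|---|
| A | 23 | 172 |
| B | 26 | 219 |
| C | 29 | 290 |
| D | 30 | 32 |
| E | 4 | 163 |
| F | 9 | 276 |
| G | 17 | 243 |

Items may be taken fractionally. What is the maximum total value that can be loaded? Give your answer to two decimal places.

Ratios (sorted): E 40.75, F 30.67, G 14.29, C 10.00, B 8.42, A 7.48, D 1.07
take E (4 @ 163); take F (9 @ 276); take G (17 @ 243); take C (29 @ 290); take 6/26 of B → 50.54. Capacity used 65/65.
Total value = 1022.54

1022.54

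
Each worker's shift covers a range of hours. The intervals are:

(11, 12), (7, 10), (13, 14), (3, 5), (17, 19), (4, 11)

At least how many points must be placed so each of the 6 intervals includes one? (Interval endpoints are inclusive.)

Sorted: [3,5] [7,10] [4,11] [11,12] [13,14] [17,19]
{[3,5]} hit by 5; {[7,10],[4,11]} hit by 10; {[11,12]} hit by 12; {[13,14]} hit by 14; {[17,19]} hit by 19.
Points: 5, 10, 12, 14, 19 (5 total).

5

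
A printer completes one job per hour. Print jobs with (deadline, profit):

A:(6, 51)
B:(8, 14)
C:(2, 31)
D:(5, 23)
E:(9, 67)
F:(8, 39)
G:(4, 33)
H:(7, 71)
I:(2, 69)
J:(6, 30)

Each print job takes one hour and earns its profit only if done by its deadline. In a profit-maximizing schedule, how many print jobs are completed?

9

By profit: H(d7,71), I(d2,69), E(d9,67), A(d6,51), F(d8,39), G(d4,33), C(d2,31), J(d6,30), D(d5,23), B(d8,14)
H→slot 7; I→slot 2; E→slot 9; A→slot 6; F→slot 8; G→slot 4; C→slot 1; J→slot 5; D→slot 3; B skipped.
9 of 10 scheduled.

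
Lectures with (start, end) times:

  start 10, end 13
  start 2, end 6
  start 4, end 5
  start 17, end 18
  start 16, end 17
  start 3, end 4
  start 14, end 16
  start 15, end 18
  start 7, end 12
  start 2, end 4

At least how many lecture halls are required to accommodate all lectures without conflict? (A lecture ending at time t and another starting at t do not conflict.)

3

Events (time:±→running): 2:+→1 2:+→2 3:+→3 … peak 3.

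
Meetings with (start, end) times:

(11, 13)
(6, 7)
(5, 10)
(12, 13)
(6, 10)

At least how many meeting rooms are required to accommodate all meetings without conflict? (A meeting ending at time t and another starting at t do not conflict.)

3

Events (time:±→running): 5:+→1 6:+→2 6:+→3 … peak 3.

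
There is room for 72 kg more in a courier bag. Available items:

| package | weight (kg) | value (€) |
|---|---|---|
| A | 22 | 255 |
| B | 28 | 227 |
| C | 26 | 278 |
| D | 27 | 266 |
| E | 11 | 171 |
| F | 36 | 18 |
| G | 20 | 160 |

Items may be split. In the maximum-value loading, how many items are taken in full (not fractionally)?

3

Order: E (171/11=15.55) > A (255/22=11.59) > C (278/26=10.69) > D (266/27=9.85) > B (227/28=8.11) > G (160/20=8.00) > F (18/36=0.50)
Fill: take E (11 @ 171) → take A (22 @ 255) → take C (26 @ 278) → take 13/27 of D → 128.07; 72/72 used.
3 item(s) taken whole; one partial (take 13/27 of D).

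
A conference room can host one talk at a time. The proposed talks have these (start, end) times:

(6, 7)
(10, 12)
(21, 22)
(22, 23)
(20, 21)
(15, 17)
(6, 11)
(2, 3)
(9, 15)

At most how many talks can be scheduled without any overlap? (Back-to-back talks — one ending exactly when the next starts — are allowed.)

Sort by end time and greedily take each interval whose start is ≥ the last chosen end.
Sorted by end: (2,3)  (6,7)  (6,11)  (10,12)  (9,15)  (15,17)  (20,21)  (21,22)  (22,23)
take (2,3); take (6,7); take (10,12); take (15,17); take (20,21); take (21,22); take (22,23).
Selected 7 talks.

7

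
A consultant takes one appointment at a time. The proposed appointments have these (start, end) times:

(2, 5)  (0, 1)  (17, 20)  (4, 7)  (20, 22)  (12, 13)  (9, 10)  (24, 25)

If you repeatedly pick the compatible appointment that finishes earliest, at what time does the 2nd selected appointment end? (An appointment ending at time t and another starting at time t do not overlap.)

5

Sort by end time and greedily take each interval whose start is ≥ the last chosen end.
By end time: (0,1), (2,5), (4,7), (9,10), (12,13), (17,20), (20,22), (24,25).
Pick (0,1); next start ≥ 1 → (2,5); next start ≥ 5 → (9,10); next start ≥ 10 → (12,13); next start ≥ 13 → (17,20); next start ≥ 20 → (20,22); next start ≥ 22 → (24,25).
Selected: (0,1) (2,5) (9,10) (12,13) (17,20) (20,22) (24,25)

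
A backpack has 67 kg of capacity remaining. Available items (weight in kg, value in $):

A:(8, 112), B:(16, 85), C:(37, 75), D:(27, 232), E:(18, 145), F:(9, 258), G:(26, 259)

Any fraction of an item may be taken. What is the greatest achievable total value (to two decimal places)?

Greedy by value/weight ratio, highest first.
Order: F (258/9=28.67) > A (112/8=14.00) > G (259/26=9.96) > D (232/27=8.59) > E (145/18=8.06) > B (85/16=5.31) > C (75/37=2.03)
Fill: take F (9 @ 258) → take A (8 @ 112) → take G (26 @ 259) → take 24/27 of D → 206.22; 67/67 used.
Total value = 835.22

835.22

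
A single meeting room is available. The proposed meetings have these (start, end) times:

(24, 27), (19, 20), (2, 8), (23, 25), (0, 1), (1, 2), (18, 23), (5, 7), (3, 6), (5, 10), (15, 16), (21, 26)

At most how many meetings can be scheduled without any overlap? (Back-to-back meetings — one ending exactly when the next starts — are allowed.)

6

Sorted by end: (0,1)  (1,2)  (3,6)  (5,7)  (2,8)  (5,10)  (15,16)  (19,20)  (18,23)  (23,25)  (21,26)  (24,27)
take (0,1); take (1,2); take (3,6); skip (5,7); take (15,16); take (19,20); take (23,25); skip (21,26).
Selected 6 meetings.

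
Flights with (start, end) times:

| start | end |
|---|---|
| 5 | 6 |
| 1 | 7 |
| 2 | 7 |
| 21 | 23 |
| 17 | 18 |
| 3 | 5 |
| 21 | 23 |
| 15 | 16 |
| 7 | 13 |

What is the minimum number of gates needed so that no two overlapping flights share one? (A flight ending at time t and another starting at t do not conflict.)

Count concurrent intervals with a sweep; the peak is the room count.
Events (time:±→running): 1:+→1 2:+→2 3:+→3 … peak 3.

3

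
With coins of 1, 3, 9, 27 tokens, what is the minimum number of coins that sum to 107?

9

107 − 3×27→26 − 2×9→8 − 2×3→2 − 2×1→0
Total coins = 3 + 2 + 2 + 2 = 9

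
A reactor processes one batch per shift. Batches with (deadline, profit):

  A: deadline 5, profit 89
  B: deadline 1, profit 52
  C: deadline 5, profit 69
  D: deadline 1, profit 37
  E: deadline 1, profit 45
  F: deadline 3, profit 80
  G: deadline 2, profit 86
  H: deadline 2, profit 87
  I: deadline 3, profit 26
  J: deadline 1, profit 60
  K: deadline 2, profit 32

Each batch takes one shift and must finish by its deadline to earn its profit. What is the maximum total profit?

411

By profit: A(d5,89), H(d2,87), G(d2,86), F(d3,80), C(d5,69), J(d1,60), B(d1,52), E(d1,45), D(d1,37), K(d2,32), I(d3,26)
A→slot 5; H→slot 2; G→slot 1; F→slot 3; C→slot 4; J skipped; B skipped; E skipped; D skipped; K skipped; I skipped.
Profit = 86 + 87 + 80 + 69 + 89 = 411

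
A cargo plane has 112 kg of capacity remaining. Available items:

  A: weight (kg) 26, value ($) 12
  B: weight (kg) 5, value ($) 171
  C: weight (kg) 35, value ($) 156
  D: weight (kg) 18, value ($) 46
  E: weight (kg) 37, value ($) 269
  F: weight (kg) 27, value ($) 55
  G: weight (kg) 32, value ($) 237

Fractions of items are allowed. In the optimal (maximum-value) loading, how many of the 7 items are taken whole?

Greedy by value/weight ratio, highest first.
Order: B (171/5=34.20) > G (237/32=7.41) > E (269/37=7.27) > C (156/35=4.46) > D (46/18=2.56) > F (55/27=2.04) > A (12/26=0.46)
Fill: take B (5 @ 171) → take G (32 @ 237) → take E (37 @ 269) → take C (35 @ 156) → take 3/18 of D → 7.67; 112/112 used.
4 item(s) taken whole; one partial (take 3/18 of D).

4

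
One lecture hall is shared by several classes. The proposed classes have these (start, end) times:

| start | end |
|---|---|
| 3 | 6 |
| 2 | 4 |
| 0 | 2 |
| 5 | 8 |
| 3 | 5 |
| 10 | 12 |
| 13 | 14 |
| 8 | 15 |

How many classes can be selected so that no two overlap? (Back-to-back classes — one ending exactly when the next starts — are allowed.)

Greedy by earliest finish: after sorting by end time, pick each interval compatible with the last pick.
Sorted by end: (0,2)  (2,4)  (3,5)  (3,6)  (5,8)  (10,12)  (13,14)  (8,15)
take (0,2); take (2,4); skip (3,5); skip (3,6); take (5,8); take (10,12); take (13,14).
Selected 5 classes.

5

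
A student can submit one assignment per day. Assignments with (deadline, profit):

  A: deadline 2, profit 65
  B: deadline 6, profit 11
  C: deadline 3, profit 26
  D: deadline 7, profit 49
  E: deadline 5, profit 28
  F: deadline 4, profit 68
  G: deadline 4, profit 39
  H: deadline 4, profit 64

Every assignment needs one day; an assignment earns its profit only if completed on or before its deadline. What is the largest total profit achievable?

324

Sort by profit descending; place each in the latest free slot ≤ its deadline.
Profit order: F=68 A=65 H=64 D=49 G=39 E=28 C=26 B=11
Assign: F→slot 4, A→slot 2, H→slot 3, D→slot 7, G→slot 1, E→slot 5, C skipped, B→slot 6.
Slots: [1:G] [2:A] [3:H] [4:F] [5:E] [6:B] [7:D]
Profit = 39 + 65 + 64 + 68 + 28 + 11 + 49 = 324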